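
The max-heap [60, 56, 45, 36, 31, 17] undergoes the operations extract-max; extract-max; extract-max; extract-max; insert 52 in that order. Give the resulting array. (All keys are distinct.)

extract-max → returns 60:
  remove root 60; move last element 17 to root → [17, 56, 45, 36, 31]
  17 vs larger child 56 at index 1, swap → [56, 17, 45, 36, 31]
  17 vs larger child 36 at index 3, swap → [56, 36, 45, 17, 31]
extract-max → returns 56:
  remove root 56; move last element 31 to root → [31, 36, 45, 17]
  31 vs larger child 45 at index 2, swap → [45, 36, 31, 17]
extract-max → returns 45:
  remove root 45; move last element 17 to root → [17, 36, 31]
  17 vs larger child 36 at index 1, swap → [36, 17, 31]
extract-max → returns 36:
  remove root 36; move last element 31 to root → [31, 17] (no swap needed)
insert 52:
  append 52 at index 2 → [31, 17, 52]
  52 > parent 31 at index 0, swap → [52, 17, 31]

[52, 17, 31]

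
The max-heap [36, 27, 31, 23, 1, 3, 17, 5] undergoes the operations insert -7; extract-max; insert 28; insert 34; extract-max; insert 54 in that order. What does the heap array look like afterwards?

[54, 31, 17, 27, 28, 3, -7, 5, 23, 1]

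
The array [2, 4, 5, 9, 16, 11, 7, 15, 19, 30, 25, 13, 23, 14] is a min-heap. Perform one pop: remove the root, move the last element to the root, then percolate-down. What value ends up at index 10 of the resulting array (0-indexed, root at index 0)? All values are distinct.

25

remove root 2; move last element 14 to root → [14, 4, 5, 9, 16, 11, 7, 15, 19, 30, 25, 13, 23]
14 vs smaller child 4 at index 1, swap → [4, 14, 5, 9, 16, 11, 7, 15, 19, 30, 25, 13, 23]
14 vs smaller child 9 at index 3, swap → [4, 9, 5, 14, 16, 11, 7, 15, 19, 30, 25, 13, 23]
resulting array: [4, 9, 5, 14, 16, 11, 7, 15, 19, 30, 25, 13, 23]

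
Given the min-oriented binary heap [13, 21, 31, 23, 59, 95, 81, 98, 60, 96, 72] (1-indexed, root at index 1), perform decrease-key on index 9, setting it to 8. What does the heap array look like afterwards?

[8, 13, 31, 21, 59, 95, 81, 98, 23, 96, 72]

set index 9 from 60 to 8 → [13, 21, 31, 23, 59, 95, 81, 98, 8, 96, 72]
8 < parent 23 at index 4, swap → [13, 21, 31, 8, 59, 95, 81, 98, 23, 96, 72]
8 < parent 21 at index 2, swap → [13, 8, 31, 21, 59, 95, 81, 98, 23, 96, 72]
8 < parent 13 at index 1, swap → [8, 13, 31, 21, 59, 95, 81, 98, 23, 96, 72]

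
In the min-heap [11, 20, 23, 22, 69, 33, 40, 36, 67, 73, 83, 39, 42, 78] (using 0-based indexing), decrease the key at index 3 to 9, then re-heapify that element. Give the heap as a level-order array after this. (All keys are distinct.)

set index 3 from 22 to 9 → [11, 20, 23, 9, 69, 33, 40, 36, 67, 73, 83, 39, 42, 78]
9 < parent 20 at index 1, swap → [11, 9, 23, 20, 69, 33, 40, 36, 67, 73, 83, 39, 42, 78]
9 < parent 11 at index 0, swap → [9, 11, 23, 20, 69, 33, 40, 36, 67, 73, 83, 39, 42, 78]

[9, 11, 23, 20, 69, 33, 40, 36, 67, 73, 83, 39, 42, 78]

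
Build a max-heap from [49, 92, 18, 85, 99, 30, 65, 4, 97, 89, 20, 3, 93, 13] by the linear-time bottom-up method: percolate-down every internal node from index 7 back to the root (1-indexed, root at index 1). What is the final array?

sift down from index 7: already satisfies heap property
sift down from index 6:
  30 vs larger child 93 at index 13, swap → [49, 92, 18, 85, 99, 93, 65, 4, 97, 89, 20, 3, 30, 13]
sift down from index 5: already satisfies heap property
sift down from index 4:
  85 vs larger child 97 at index 9, swap → [49, 92, 18, 97, 99, 93, 65, 4, 85, 89, 20, 3, 30, 13]
sift down from index 3:
  18 vs larger child 93 at index 6, swap → [49, 92, 93, 97, 99, 18, 65, 4, 85, 89, 20, 3, 30, 13]
  18 vs larger child 30 at index 13, swap → [49, 92, 93, 97, 99, 30, 65, 4, 85, 89, 20, 3, 18, 13]
sift down from index 2:
  92 vs larger child 99 at index 5, swap → [49, 99, 93, 97, 92, 30, 65, 4, 85, 89, 20, 3, 18, 13]
sift down from index 1:
  49 vs larger child 99 at index 2, swap → [99, 49, 93, 97, 92, 30, 65, 4, 85, 89, 20, 3, 18, 13]
  49 vs larger child 97 at index 4, swap → [99, 97, 93, 49, 92, 30, 65, 4, 85, 89, 20, 3, 18, 13]
  49 vs larger child 85 at index 9, swap → [99, 97, 93, 85, 92, 30, 65, 4, 49, 89, 20, 3, 18, 13]

[99, 97, 93, 85, 92, 30, 65, 4, 49, 89, 20, 3, 18, 13]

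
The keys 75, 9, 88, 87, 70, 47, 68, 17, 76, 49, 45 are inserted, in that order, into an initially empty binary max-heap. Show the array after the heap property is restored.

[88, 87, 75, 76, 70, 47, 68, 9, 17, 49, 45]

Insert 75:
  append 75 at index 0 → [75] (no swap needed)
Insert 9:
  append 9 at index 1 → [75, 9] (no swap needed)
Insert 88:
  append 88 at index 2 → [75, 9, 88]
  88 > parent 75 at index 0, swap → [88, 9, 75]
Insert 87:
  append 87 at index 3 → [88, 9, 75, 87]
  87 > parent 9 at index 1, swap → [88, 87, 75, 9]
Insert 70:
  append 70 at index 4 → [88, 87, 75, 9, 70] (no swap needed)
Insert 47:
  append 47 at index 5 → [88, 87, 75, 9, 70, 47] (no swap needed)
Insert 68:
  append 68 at index 6 → [88, 87, 75, 9, 70, 47, 68] (no swap needed)
Insert 17:
  append 17 at index 7 → [88, 87, 75, 9, 70, 47, 68, 17]
  17 > parent 9 at index 3, swap → [88, 87, 75, 17, 70, 47, 68, 9]
Insert 76:
  append 76 at index 8 → [88, 87, 75, 17, 70, 47, 68, 9, 76]
  76 > parent 17 at index 3, swap → [88, 87, 75, 76, 70, 47, 68, 9, 17]
Insert 49:
  append 49 at index 9 → [88, 87, 75, 76, 70, 47, 68, 9, 17, 49] (no swap needed)
Insert 45:
  append 45 at index 10 → [88, 87, 75, 76, 70, 47, 68, 9, 17, 49, 45] (no swap needed)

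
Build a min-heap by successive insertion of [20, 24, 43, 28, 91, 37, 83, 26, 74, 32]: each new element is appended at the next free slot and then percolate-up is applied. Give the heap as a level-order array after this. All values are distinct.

Insert 20:
  append 20 at index 0 → [20] (no swap needed)
Insert 24:
  append 24 at index 1 → [20, 24] (no swap needed)
Insert 43:
  append 43 at index 2 → [20, 24, 43] (no swap needed)
Insert 28:
  append 28 at index 3 → [20, 24, 43, 28] (no swap needed)
Insert 91:
  append 91 at index 4 → [20, 24, 43, 28, 91] (no swap needed)
Insert 37:
  append 37 at index 5 → [20, 24, 43, 28, 91, 37]
  37 < parent 43 at index 2, swap → [20, 24, 37, 28, 91, 43]
Insert 83:
  append 83 at index 6 → [20, 24, 37, 28, 91, 43, 83] (no swap needed)
Insert 26:
  append 26 at index 7 → [20, 24, 37, 28, 91, 43, 83, 26]
  26 < parent 28 at index 3, swap → [20, 24, 37, 26, 91, 43, 83, 28]
Insert 74:
  append 74 at index 8 → [20, 24, 37, 26, 91, 43, 83, 28, 74] (no swap needed)
Insert 32:
  append 32 at index 9 → [20, 24, 37, 26, 91, 43, 83, 28, 74, 32]
  32 < parent 91 at index 4, swap → [20, 24, 37, 26, 32, 43, 83, 28, 74, 91]

[20, 24, 37, 26, 32, 43, 83, 28, 74, 91]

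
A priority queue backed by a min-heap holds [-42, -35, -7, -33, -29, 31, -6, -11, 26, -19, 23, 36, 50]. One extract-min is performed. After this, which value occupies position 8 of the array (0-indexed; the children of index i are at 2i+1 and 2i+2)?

26

remove root -42; move last element 50 to root → [50, -35, -7, -33, -29, 31, -6, -11, 26, -19, 23, 36]
50 vs smaller child -35 at index 1, swap → [-35, 50, -7, -33, -29, 31, -6, -11, 26, -19, 23, 36]
50 vs smaller child -33 at index 3, swap → [-35, -33, -7, 50, -29, 31, -6, -11, 26, -19, 23, 36]
50 vs smaller child -11 at index 7, swap → [-35, -33, -7, -11, -29, 31, -6, 50, 26, -19, 23, 36]
resulting array: [-35, -33, -7, -11, -29, 31, -6, 50, 26, -19, 23, 36]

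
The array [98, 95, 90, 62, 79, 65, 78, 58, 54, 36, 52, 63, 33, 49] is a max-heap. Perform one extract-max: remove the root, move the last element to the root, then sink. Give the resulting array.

[95, 79, 90, 62, 52, 65, 78, 58, 54, 36, 49, 63, 33]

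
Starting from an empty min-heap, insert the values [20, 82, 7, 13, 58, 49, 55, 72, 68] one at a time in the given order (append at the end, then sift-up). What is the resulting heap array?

[7, 13, 20, 68, 58, 49, 55, 82, 72]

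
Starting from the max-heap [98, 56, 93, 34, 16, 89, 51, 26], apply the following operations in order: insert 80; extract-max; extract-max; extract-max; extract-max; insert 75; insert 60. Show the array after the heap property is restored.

[75, 34, 60, 26, 16, 51, 56]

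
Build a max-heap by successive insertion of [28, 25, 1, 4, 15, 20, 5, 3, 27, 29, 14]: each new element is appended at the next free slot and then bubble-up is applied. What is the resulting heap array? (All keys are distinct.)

[29, 28, 20, 25, 27, 1, 5, 3, 4, 15, 14]

Insert 28:
  append 28 at index 0 → [28] (no swap needed)
Insert 25:
  append 25 at index 1 → [28, 25] (no swap needed)
Insert 1:
  append 1 at index 2 → [28, 25, 1] (no swap needed)
Insert 4:
  append 4 at index 3 → [28, 25, 1, 4] (no swap needed)
Insert 15:
  append 15 at index 4 → [28, 25, 1, 4, 15] (no swap needed)
Insert 20:
  append 20 at index 5 → [28, 25, 1, 4, 15, 20]
  20 > parent 1 at index 2, swap → [28, 25, 20, 4, 15, 1]
Insert 5:
  append 5 at index 6 → [28, 25, 20, 4, 15, 1, 5] (no swap needed)
Insert 3:
  append 3 at index 7 → [28, 25, 20, 4, 15, 1, 5, 3] (no swap needed)
Insert 27:
  append 27 at index 8 → [28, 25, 20, 4, 15, 1, 5, 3, 27]
  27 > parent 4 at index 3, swap → [28, 25, 20, 27, 15, 1, 5, 3, 4]
  27 > parent 25 at index 1, swap → [28, 27, 20, 25, 15, 1, 5, 3, 4]
Insert 29:
  append 29 at index 9 → [28, 27, 20, 25, 15, 1, 5, 3, 4, 29]
  29 > parent 15 at index 4, swap → [28, 27, 20, 25, 29, 1, 5, 3, 4, 15]
  29 > parent 27 at index 1, swap → [28, 29, 20, 25, 27, 1, 5, 3, 4, 15]
  29 > parent 28 at index 0, swap → [29, 28, 20, 25, 27, 1, 5, 3, 4, 15]
Insert 14:
  append 14 at index 10 → [29, 28, 20, 25, 27, 1, 5, 3, 4, 15, 14] (no swap needed)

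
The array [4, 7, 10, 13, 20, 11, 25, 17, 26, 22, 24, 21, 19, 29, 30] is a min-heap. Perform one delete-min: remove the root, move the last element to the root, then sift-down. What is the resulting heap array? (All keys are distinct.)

remove root 4; move last element 30 to root → [30, 7, 10, 13, 20, 11, 25, 17, 26, 22, 24, 21, 19, 29]
30 vs smaller child 7 at index 1, swap → [7, 30, 10, 13, 20, 11, 25, 17, 26, 22, 24, 21, 19, 29]
30 vs smaller child 13 at index 3, swap → [7, 13, 10, 30, 20, 11, 25, 17, 26, 22, 24, 21, 19, 29]
30 vs smaller child 17 at index 7, swap → [7, 13, 10, 17, 20, 11, 25, 30, 26, 22, 24, 21, 19, 29]

[7, 13, 10, 17, 20, 11, 25, 30, 26, 22, 24, 21, 19, 29]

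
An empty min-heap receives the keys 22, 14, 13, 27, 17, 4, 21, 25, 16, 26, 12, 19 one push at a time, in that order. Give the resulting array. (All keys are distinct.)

Insert 22:
  append 22 at index 0 → [22] (no swap needed)
Insert 14:
  append 14 at index 1 → [22, 14]
  14 < parent 22 at index 0, swap → [14, 22]
Insert 13:
  append 13 at index 2 → [14, 22, 13]
  13 < parent 14 at index 0, swap → [13, 22, 14]
Insert 27:
  append 27 at index 3 → [13, 22, 14, 27] (no swap needed)
Insert 17:
  append 17 at index 4 → [13, 22, 14, 27, 17]
  17 < parent 22 at index 1, swap → [13, 17, 14, 27, 22]
Insert 4:
  append 4 at index 5 → [13, 17, 14, 27, 22, 4]
  4 < parent 14 at index 2, swap → [13, 17, 4, 27, 22, 14]
  4 < parent 13 at index 0, swap → [4, 17, 13, 27, 22, 14]
Insert 21:
  append 21 at index 6 → [4, 17, 13, 27, 22, 14, 21] (no swap needed)
Insert 25:
  append 25 at index 7 → [4, 17, 13, 27, 22, 14, 21, 25]
  25 < parent 27 at index 3, swap → [4, 17, 13, 25, 22, 14, 21, 27]
Insert 16:
  append 16 at index 8 → [4, 17, 13, 25, 22, 14, 21, 27, 16]
  16 < parent 25 at index 3, swap → [4, 17, 13, 16, 22, 14, 21, 27, 25]
  16 < parent 17 at index 1, swap → [4, 16, 13, 17, 22, 14, 21, 27, 25]
Insert 26:
  append 26 at index 9 → [4, 16, 13, 17, 22, 14, 21, 27, 25, 26] (no swap needed)
Insert 12:
  append 12 at index 10 → [4, 16, 13, 17, 22, 14, 21, 27, 25, 26, 12]
  12 < parent 22 at index 4, swap → [4, 16, 13, 17, 12, 14, 21, 27, 25, 26, 22]
  12 < parent 16 at index 1, swap → [4, 12, 13, 17, 16, 14, 21, 27, 25, 26, 22]
Insert 19:
  append 19 at index 11 → [4, 12, 13, 17, 16, 14, 21, 27, 25, 26, 22, 19] (no swap needed)

[4, 12, 13, 17, 16, 14, 21, 27, 25, 26, 22, 19]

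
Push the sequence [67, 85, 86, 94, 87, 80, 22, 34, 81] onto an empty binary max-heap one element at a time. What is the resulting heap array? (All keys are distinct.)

[94, 87, 85, 81, 86, 80, 22, 34, 67]

Insert 67:
  append 67 at index 0 → [67] (no swap needed)
Insert 85:
  append 85 at index 1 → [67, 85]
  85 > parent 67 at index 0, swap → [85, 67]
Insert 86:
  append 86 at index 2 → [85, 67, 86]
  86 > parent 85 at index 0, swap → [86, 67, 85]
Insert 94:
  append 94 at index 3 → [86, 67, 85, 94]
  94 > parent 67 at index 1, swap → [86, 94, 85, 67]
  94 > parent 86 at index 0, swap → [94, 86, 85, 67]
Insert 87:
  append 87 at index 4 → [94, 86, 85, 67, 87]
  87 > parent 86 at index 1, swap → [94, 87, 85, 67, 86]
Insert 80:
  append 80 at index 5 → [94, 87, 85, 67, 86, 80] (no swap needed)
Insert 22:
  append 22 at index 6 → [94, 87, 85, 67, 86, 80, 22] (no swap needed)
Insert 34:
  append 34 at index 7 → [94, 87, 85, 67, 86, 80, 22, 34] (no swap needed)
Insert 81:
  append 81 at index 8 → [94, 87, 85, 67, 86, 80, 22, 34, 81]
  81 > parent 67 at index 3, swap → [94, 87, 85, 81, 86, 80, 22, 34, 67]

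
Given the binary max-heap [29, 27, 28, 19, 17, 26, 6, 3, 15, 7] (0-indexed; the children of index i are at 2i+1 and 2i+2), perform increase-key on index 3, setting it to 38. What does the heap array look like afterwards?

set index 3 from 19 to 38 → [29, 27, 28, 38, 17, 26, 6, 3, 15, 7]
38 > parent 27 at index 1, swap → [29, 38, 28, 27, 17, 26, 6, 3, 15, 7]
38 > parent 29 at index 0, swap → [38, 29, 28, 27, 17, 26, 6, 3, 15, 7]

[38, 29, 28, 27, 17, 26, 6, 3, 15, 7]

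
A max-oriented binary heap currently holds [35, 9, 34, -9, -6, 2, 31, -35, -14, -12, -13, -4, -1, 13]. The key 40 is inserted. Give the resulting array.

append 40 at index 14 → [35, 9, 34, -9, -6, 2, 31, -35, -14, -12, -13, -4, -1, 13, 40]
40 > parent 31 at index 6, swap → [35, 9, 34, -9, -6, 2, 40, -35, -14, -12, -13, -4, -1, 13, 31]
40 > parent 34 at index 2, swap → [35, 9, 40, -9, -6, 2, 34, -35, -14, -12, -13, -4, -1, 13, 31]
40 > parent 35 at index 0, swap → [40, 9, 35, -9, -6, 2, 34, -35, -14, -12, -13, -4, -1, 13, 31]

[40, 9, 35, -9, -6, 2, 34, -35, -14, -12, -13, -4, -1, 13, 31]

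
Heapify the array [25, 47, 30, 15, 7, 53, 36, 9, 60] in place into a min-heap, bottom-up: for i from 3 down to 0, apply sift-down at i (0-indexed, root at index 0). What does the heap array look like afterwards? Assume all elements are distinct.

[7, 9, 30, 15, 47, 53, 36, 25, 60]

sift down from index 3:
  15 vs smaller child 9 at index 7, swap → [25, 47, 30, 9, 7, 53, 36, 15, 60]
sift down from index 2: already satisfies heap property
sift down from index 1:
  47 vs smaller child 7 at index 4, swap → [25, 7, 30, 9, 47, 53, 36, 15, 60]
sift down from index 0:
  25 vs smaller child 7 at index 1, swap → [7, 25, 30, 9, 47, 53, 36, 15, 60]
  25 vs smaller child 9 at index 3, swap → [7, 9, 30, 25, 47, 53, 36, 15, 60]
  25 vs smaller child 15 at index 7, swap → [7, 9, 30, 15, 47, 53, 36, 25, 60]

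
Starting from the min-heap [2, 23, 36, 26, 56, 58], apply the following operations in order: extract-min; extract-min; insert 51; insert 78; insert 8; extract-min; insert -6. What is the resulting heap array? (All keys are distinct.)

extract-min → returns 2:
  remove root 2; move last element 58 to root → [58, 23, 36, 26, 56]
  58 vs smaller child 23 at index 1, swap → [23, 58, 36, 26, 56]
  58 vs smaller child 26 at index 3, swap → [23, 26, 36, 58, 56]
extract-min → returns 23:
  remove root 23; move last element 56 to root → [56, 26, 36, 58]
  56 vs smaller child 26 at index 1, swap → [26, 56, 36, 58]
insert 51:
  append 51 at index 4 → [26, 56, 36, 58, 51]
  51 < parent 56 at index 1, swap → [26, 51, 36, 58, 56]
insert 78:
  append 78 at index 5 → [26, 51, 36, 58, 56, 78] (no swap needed)
insert 8:
  append 8 at index 6 → [26, 51, 36, 58, 56, 78, 8]
  8 < parent 36 at index 2, swap → [26, 51, 8, 58, 56, 78, 36]
  8 < parent 26 at index 0, swap → [8, 51, 26, 58, 56, 78, 36]
extract-min → returns 8:
  remove root 8; move last element 36 to root → [36, 51, 26, 58, 56, 78]
  36 vs smaller child 26 at index 2, swap → [26, 51, 36, 58, 56, 78]
insert -6:
  append -6 at index 6 → [26, 51, 36, 58, 56, 78, -6]
  -6 < parent 36 at index 2, swap → [26, 51, -6, 58, 56, 78, 36]
  -6 < parent 26 at index 0, swap → [-6, 51, 26, 58, 56, 78, 36]

[-6, 51, 26, 58, 56, 78, 36]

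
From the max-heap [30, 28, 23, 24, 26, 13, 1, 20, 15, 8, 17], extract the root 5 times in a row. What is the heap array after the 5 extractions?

extract-max #1 returns 30:
  remove root 30; move last element 17 to root → [17, 28, 23, 24, 26, 13, 1, 20, 15, 8]
  17 vs larger child 28 at index 1, swap → [28, 17, 23, 24, 26, 13, 1, 20, 15, 8]
  17 vs larger child 26 at index 4, swap → [28, 26, 23, 24, 17, 13, 1, 20, 15, 8]
extract-max #2 returns 28:
  remove root 28; move last element 8 to root → [8, 26, 23, 24, 17, 13, 1, 20, 15]
  8 vs larger child 26 at index 1, swap → [26, 8, 23, 24, 17, 13, 1, 20, 15]
  8 vs larger child 24 at index 3, swap → [26, 24, 23, 8, 17, 13, 1, 20, 15]
  8 vs larger child 20 at index 7, swap → [26, 24, 23, 20, 17, 13, 1, 8, 15]
extract-max #3 returns 26:
  remove root 26; move last element 15 to root → [15, 24, 23, 20, 17, 13, 1, 8]
  15 vs larger child 24 at index 1, swap → [24, 15, 23, 20, 17, 13, 1, 8]
  15 vs larger child 20 at index 3, swap → [24, 20, 23, 15, 17, 13, 1, 8]
extract-max #4 returns 24:
  remove root 24; move last element 8 to root → [8, 20, 23, 15, 17, 13, 1]
  8 vs larger child 23 at index 2, swap → [23, 20, 8, 15, 17, 13, 1]
  8 vs larger child 13 at index 5, swap → [23, 20, 13, 15, 17, 8, 1]
extract-max #5 returns 23:
  remove root 23; move last element 1 to root → [1, 20, 13, 15, 17, 8]
  1 vs larger child 20 at index 1, swap → [20, 1, 13, 15, 17, 8]
  1 vs larger child 17 at index 4, swap → [20, 17, 13, 15, 1, 8]

[20, 17, 13, 15, 1, 8]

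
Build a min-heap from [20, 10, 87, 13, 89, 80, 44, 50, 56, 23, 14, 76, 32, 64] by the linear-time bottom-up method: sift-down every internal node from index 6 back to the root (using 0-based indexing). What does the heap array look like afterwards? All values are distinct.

[10, 13, 32, 20, 14, 76, 44, 50, 56, 23, 89, 87, 80, 64]

sift down from index 6: already satisfies heap property
sift down from index 5:
  80 vs smaller child 32 at index 12, swap → [20, 10, 87, 13, 89, 32, 44, 50, 56, 23, 14, 76, 80, 64]
sift down from index 4:
  89 vs smaller child 14 at index 10, swap → [20, 10, 87, 13, 14, 32, 44, 50, 56, 23, 89, 76, 80, 64]
sift down from index 3: already satisfies heap property
sift down from index 2:
  87 vs smaller child 32 at index 5, swap → [20, 10, 32, 13, 14, 87, 44, 50, 56, 23, 89, 76, 80, 64]
  87 vs smaller child 76 at index 11, swap → [20, 10, 32, 13, 14, 76, 44, 50, 56, 23, 89, 87, 80, 64]
sift down from index 1: already satisfies heap property
sift down from index 0:
  20 vs smaller child 10 at index 1, swap → [10, 20, 32, 13, 14, 76, 44, 50, 56, 23, 89, 87, 80, 64]
  20 vs smaller child 13 at index 3, swap → [10, 13, 32, 20, 14, 76, 44, 50, 56, 23, 89, 87, 80, 64]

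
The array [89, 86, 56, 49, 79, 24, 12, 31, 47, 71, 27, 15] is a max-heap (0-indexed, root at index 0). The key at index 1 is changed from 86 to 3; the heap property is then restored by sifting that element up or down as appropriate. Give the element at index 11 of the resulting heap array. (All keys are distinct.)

set index 1 from 86 to 3 → [89, 3, 56, 49, 79, 24, 12, 31, 47, 71, 27, 15]
3 vs larger child 79 at index 4, swap → [89, 79, 56, 49, 3, 24, 12, 31, 47, 71, 27, 15]
3 vs larger child 71 at index 9, swap → [89, 79, 56, 49, 71, 24, 12, 31, 47, 3, 27, 15]
resulting array: [89, 79, 56, 49, 71, 24, 12, 31, 47, 3, 27, 15]

15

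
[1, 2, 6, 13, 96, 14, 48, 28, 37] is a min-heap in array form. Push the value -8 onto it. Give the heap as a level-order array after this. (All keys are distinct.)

[-8, 1, 6, 13, 2, 14, 48, 28, 37, 96]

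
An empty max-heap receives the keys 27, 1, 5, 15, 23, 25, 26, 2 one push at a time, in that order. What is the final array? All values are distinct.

Insert 27:
  append 27 at index 0 → [27] (no swap needed)
Insert 1:
  append 1 at index 1 → [27, 1] (no swap needed)
Insert 5:
  append 5 at index 2 → [27, 1, 5] (no swap needed)
Insert 15:
  append 15 at index 3 → [27, 1, 5, 15]
  15 > parent 1 at index 1, swap → [27, 15, 5, 1]
Insert 23:
  append 23 at index 4 → [27, 15, 5, 1, 23]
  23 > parent 15 at index 1, swap → [27, 23, 5, 1, 15]
Insert 25:
  append 25 at index 5 → [27, 23, 5, 1, 15, 25]
  25 > parent 5 at index 2, swap → [27, 23, 25, 1, 15, 5]
Insert 26:
  append 26 at index 6 → [27, 23, 25, 1, 15, 5, 26]
  26 > parent 25 at index 2, swap → [27, 23, 26, 1, 15, 5, 25]
Insert 2:
  append 2 at index 7 → [27, 23, 26, 1, 15, 5, 25, 2]
  2 > parent 1 at index 3, swap → [27, 23, 26, 2, 15, 5, 25, 1]

[27, 23, 26, 2, 15, 5, 25, 1]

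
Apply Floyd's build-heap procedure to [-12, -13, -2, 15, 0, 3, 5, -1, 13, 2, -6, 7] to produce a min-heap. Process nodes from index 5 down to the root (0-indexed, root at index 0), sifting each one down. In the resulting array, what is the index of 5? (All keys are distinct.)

sift down from index 5: already satisfies heap property
sift down from index 4:
  0 vs smaller child -6 at index 10, swap → [-12, -13, -2, 15, -6, 3, 5, -1, 13, 2, 0, 7]
sift down from index 3:
  15 vs smaller child -1 at index 7, swap → [-12, -13, -2, -1, -6, 3, 5, 15, 13, 2, 0, 7]
sift down from index 2: already satisfies heap property
sift down from index 1: already satisfies heap property
sift down from index 0:
  -12 vs smaller child -13 at index 1, swap → [-13, -12, -2, -1, -6, 3, 5, 15, 13, 2, 0, 7]
resulting array: [-13, -12, -2, -1, -6, 3, 5, 15, 13, 2, 0, 7]

6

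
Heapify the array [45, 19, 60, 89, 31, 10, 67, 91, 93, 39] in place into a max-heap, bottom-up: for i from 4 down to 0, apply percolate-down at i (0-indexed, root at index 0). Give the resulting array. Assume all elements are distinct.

[93, 91, 67, 89, 39, 10, 60, 19, 45, 31]

sift down from index 4:
  31 vs only child 39 at index 9, swap → [45, 19, 60, 89, 39, 10, 67, 91, 93, 31]
sift down from index 3:
  89 vs larger child 93 at index 8, swap → [45, 19, 60, 93, 39, 10, 67, 91, 89, 31]
sift down from index 2:
  60 vs larger child 67 at index 6, swap → [45, 19, 67, 93, 39, 10, 60, 91, 89, 31]
sift down from index 1:
  19 vs larger child 93 at index 3, swap → [45, 93, 67, 19, 39, 10, 60, 91, 89, 31]
  19 vs larger child 91 at index 7, swap → [45, 93, 67, 91, 39, 10, 60, 19, 89, 31]
sift down from index 0:
  45 vs larger child 93 at index 1, swap → [93, 45, 67, 91, 39, 10, 60, 19, 89, 31]
  45 vs larger child 91 at index 3, swap → [93, 91, 67, 45, 39, 10, 60, 19, 89, 31]
  45 vs larger child 89 at index 8, swap → [93, 91, 67, 89, 39, 10, 60, 19, 45, 31]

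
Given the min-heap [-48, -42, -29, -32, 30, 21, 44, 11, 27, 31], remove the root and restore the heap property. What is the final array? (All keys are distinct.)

remove root -48; move last element 31 to root → [31, -42, -29, -32, 30, 21, 44, 11, 27]
31 vs smaller child -42 at index 1, swap → [-42, 31, -29, -32, 30, 21, 44, 11, 27]
31 vs smaller child -32 at index 3, swap → [-42, -32, -29, 31, 30, 21, 44, 11, 27]
31 vs smaller child 11 at index 7, swap → [-42, -32, -29, 11, 30, 21, 44, 31, 27]

[-42, -32, -29, 11, 30, 21, 44, 31, 27]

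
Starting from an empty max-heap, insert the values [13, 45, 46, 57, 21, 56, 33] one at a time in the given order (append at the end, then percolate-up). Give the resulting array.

[57, 46, 56, 13, 21, 45, 33]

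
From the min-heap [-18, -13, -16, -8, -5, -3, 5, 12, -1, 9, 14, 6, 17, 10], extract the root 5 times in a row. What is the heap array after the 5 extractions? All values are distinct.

extract-min #1 returns -18:
  remove root -18; move last element 10 to root → [10, -13, -16, -8, -5, -3, 5, 12, -1, 9, 14, 6, 17]
  10 vs smaller child -16 at index 2, swap → [-16, -13, 10, -8, -5, -3, 5, 12, -1, 9, 14, 6, 17]
  10 vs smaller child -3 at index 5, swap → [-16, -13, -3, -8, -5, 10, 5, 12, -1, 9, 14, 6, 17]
  10 vs smaller child 6 at index 11, swap → [-16, -13, -3, -8, -5, 6, 5, 12, -1, 9, 14, 10, 17]
extract-min #2 returns -16:
  remove root -16; move last element 17 to root → [17, -13, -3, -8, -5, 6, 5, 12, -1, 9, 14, 10]
  17 vs smaller child -13 at index 1, swap → [-13, 17, -3, -8, -5, 6, 5, 12, -1, 9, 14, 10]
  17 vs smaller child -8 at index 3, swap → [-13, -8, -3, 17, -5, 6, 5, 12, -1, 9, 14, 10]
  17 vs smaller child -1 at index 8, swap → [-13, -8, -3, -1, -5, 6, 5, 12, 17, 9, 14, 10]
extract-min #3 returns -13:
  remove root -13; move last element 10 to root → [10, -8, -3, -1, -5, 6, 5, 12, 17, 9, 14]
  10 vs smaller child -8 at index 1, swap → [-8, 10, -3, -1, -5, 6, 5, 12, 17, 9, 14]
  10 vs smaller child -5 at index 4, swap → [-8, -5, -3, -1, 10, 6, 5, 12, 17, 9, 14]
  10 vs smaller child 9 at index 9, swap → [-8, -5, -3, -1, 9, 6, 5, 12, 17, 10, 14]
extract-min #4 returns -8:
  remove root -8; move last element 14 to root → [14, -5, -3, -1, 9, 6, 5, 12, 17, 10]
  14 vs smaller child -5 at index 1, swap → [-5, 14, -3, -1, 9, 6, 5, 12, 17, 10]
  14 vs smaller child -1 at index 3, swap → [-5, -1, -3, 14, 9, 6, 5, 12, 17, 10]
  14 vs smaller child 12 at index 7, swap → [-5, -1, -3, 12, 9, 6, 5, 14, 17, 10]
extract-min #5 returns -5:
  remove root -5; move last element 10 to root → [10, -1, -3, 12, 9, 6, 5, 14, 17]
  10 vs smaller child -3 at index 2, swap → [-3, -1, 10, 12, 9, 6, 5, 14, 17]
  10 vs smaller child 5 at index 6, swap → [-3, -1, 5, 12, 9, 6, 10, 14, 17]

[-3, -1, 5, 12, 9, 6, 10, 14, 17]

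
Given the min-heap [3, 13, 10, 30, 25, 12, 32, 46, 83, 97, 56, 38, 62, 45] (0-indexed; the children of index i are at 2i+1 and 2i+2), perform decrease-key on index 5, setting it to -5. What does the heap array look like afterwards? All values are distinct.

set index 5 from 12 to -5 → [3, 13, 10, 30, 25, -5, 32, 46, 83, 97, 56, 38, 62, 45]
-5 < parent 10 at index 2, swap → [3, 13, -5, 30, 25, 10, 32, 46, 83, 97, 56, 38, 62, 45]
-5 < parent 3 at index 0, swap → [-5, 13, 3, 30, 25, 10, 32, 46, 83, 97, 56, 38, 62, 45]

[-5, 13, 3, 30, 25, 10, 32, 46, 83, 97, 56, 38, 62, 45]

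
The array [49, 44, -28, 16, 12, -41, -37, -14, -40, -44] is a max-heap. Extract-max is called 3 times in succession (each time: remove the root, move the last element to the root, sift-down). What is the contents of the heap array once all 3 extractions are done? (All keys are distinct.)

extract-max #1 returns 49:
  remove root 49; move last element -44 to root → [-44, 44, -28, 16, 12, -41, -37, -14, -40]
  -44 vs larger child 44 at index 1, swap → [44, -44, -28, 16, 12, -41, -37, -14, -40]
  -44 vs larger child 16 at index 3, swap → [44, 16, -28, -44, 12, -41, -37, -14, -40]
  -44 vs larger child -14 at index 7, swap → [44, 16, -28, -14, 12, -41, -37, -44, -40]
extract-max #2 returns 44:
  remove root 44; move last element -40 to root → [-40, 16, -28, -14, 12, -41, -37, -44]
  -40 vs larger child 16 at index 1, swap → [16, -40, -28, -14, 12, -41, -37, -44]
  -40 vs larger child 12 at index 4, swap → [16, 12, -28, -14, -40, -41, -37, -44]
extract-max #3 returns 16:
  remove root 16; move last element -44 to root → [-44, 12, -28, -14, -40, -41, -37]
  -44 vs larger child 12 at index 1, swap → [12, -44, -28, -14, -40, -41, -37]
  -44 vs larger child -14 at index 3, swap → [12, -14, -28, -44, -40, -41, -37]

[12, -14, -28, -44, -40, -41, -37]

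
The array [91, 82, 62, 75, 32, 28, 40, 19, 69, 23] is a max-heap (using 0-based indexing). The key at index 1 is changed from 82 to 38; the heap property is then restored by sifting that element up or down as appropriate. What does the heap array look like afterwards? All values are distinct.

set index 1 from 82 to 38 → [91, 38, 62, 75, 32, 28, 40, 19, 69, 23]
38 vs larger child 75 at index 3, swap → [91, 75, 62, 38, 32, 28, 40, 19, 69, 23]
38 vs larger child 69 at index 8, swap → [91, 75, 62, 69, 32, 28, 40, 19, 38, 23]

[91, 75, 62, 69, 32, 28, 40, 19, 38, 23]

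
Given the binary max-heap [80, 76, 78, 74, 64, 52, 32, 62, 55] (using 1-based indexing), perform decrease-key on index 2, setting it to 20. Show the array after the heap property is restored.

[80, 74, 78, 62, 64, 52, 32, 20, 55]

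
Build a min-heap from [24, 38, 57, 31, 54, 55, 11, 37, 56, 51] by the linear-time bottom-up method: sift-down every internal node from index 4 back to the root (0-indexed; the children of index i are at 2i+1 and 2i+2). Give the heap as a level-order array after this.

sift down from index 4:
  54 vs only child 51 at index 9, swap → [24, 38, 57, 31, 51, 55, 11, 37, 56, 54]
sift down from index 3: already satisfies heap property
sift down from index 2:
  57 vs smaller child 11 at index 6, swap → [24, 38, 11, 31, 51, 55, 57, 37, 56, 54]
sift down from index 1:
  38 vs smaller child 31 at index 3, swap → [24, 31, 11, 38, 51, 55, 57, 37, 56, 54]
  38 vs smaller child 37 at index 7, swap → [24, 31, 11, 37, 51, 55, 57, 38, 56, 54]
sift down from index 0:
  24 vs smaller child 11 at index 2, swap → [11, 31, 24, 37, 51, 55, 57, 38, 56, 54]

[11, 31, 24, 37, 51, 55, 57, 38, 56, 54]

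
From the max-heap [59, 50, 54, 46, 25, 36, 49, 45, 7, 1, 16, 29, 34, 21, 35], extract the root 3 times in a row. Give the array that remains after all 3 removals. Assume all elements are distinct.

extract-max #1 returns 59:
  remove root 59; move last element 35 to root → [35, 50, 54, 46, 25, 36, 49, 45, 7, 1, 16, 29, 34, 21]
  35 vs larger child 54 at index 2, swap → [54, 50, 35, 46, 25, 36, 49, 45, 7, 1, 16, 29, 34, 21]
  35 vs larger child 49 at index 6, swap → [54, 50, 49, 46, 25, 36, 35, 45, 7, 1, 16, 29, 34, 21]
extract-max #2 returns 54:
  remove root 54; move last element 21 to root → [21, 50, 49, 46, 25, 36, 35, 45, 7, 1, 16, 29, 34]
  21 vs larger child 50 at index 1, swap → [50, 21, 49, 46, 25, 36, 35, 45, 7, 1, 16, 29, 34]
  21 vs larger child 46 at index 3, swap → [50, 46, 49, 21, 25, 36, 35, 45, 7, 1, 16, 29, 34]
  21 vs larger child 45 at index 7, swap → [50, 46, 49, 45, 25, 36, 35, 21, 7, 1, 16, 29, 34]
extract-max #3 returns 50:
  remove root 50; move last element 34 to root → [34, 46, 49, 45, 25, 36, 35, 21, 7, 1, 16, 29]
  34 vs larger child 49 at index 2, swap → [49, 46, 34, 45, 25, 36, 35, 21, 7, 1, 16, 29]
  34 vs larger child 36 at index 5, swap → [49, 46, 36, 45, 25, 34, 35, 21, 7, 1, 16, 29]

[49, 46, 36, 45, 25, 34, 35, 21, 7, 1, 16, 29]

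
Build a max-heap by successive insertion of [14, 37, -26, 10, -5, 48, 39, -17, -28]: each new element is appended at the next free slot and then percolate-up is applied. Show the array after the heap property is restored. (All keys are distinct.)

Insert 14:
  append 14 at index 0 → [14] (no swap needed)
Insert 37:
  append 37 at index 1 → [14, 37]
  37 > parent 14 at index 0, swap → [37, 14]
Insert -26:
  append -26 at index 2 → [37, 14, -26] (no swap needed)
Insert 10:
  append 10 at index 3 → [37, 14, -26, 10] (no swap needed)
Insert -5:
  append -5 at index 4 → [37, 14, -26, 10, -5] (no swap needed)
Insert 48:
  append 48 at index 5 → [37, 14, -26, 10, -5, 48]
  48 > parent -26 at index 2, swap → [37, 14, 48, 10, -5, -26]
  48 > parent 37 at index 0, swap → [48, 14, 37, 10, -5, -26]
Insert 39:
  append 39 at index 6 → [48, 14, 37, 10, -5, -26, 39]
  39 > parent 37 at index 2, swap → [48, 14, 39, 10, -5, -26, 37]
Insert -17:
  append -17 at index 7 → [48, 14, 39, 10, -5, -26, 37, -17] (no swap needed)
Insert -28:
  append -28 at index 8 → [48, 14, 39, 10, -5, -26, 37, -17, -28] (no swap needed)

[48, 14, 39, 10, -5, -26, 37, -17, -28]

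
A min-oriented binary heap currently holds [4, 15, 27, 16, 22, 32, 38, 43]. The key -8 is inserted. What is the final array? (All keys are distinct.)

append -8 at index 8 → [4, 15, 27, 16, 22, 32, 38, 43, -8]
-8 < parent 16 at index 3, swap → [4, 15, 27, -8, 22, 32, 38, 43, 16]
-8 < parent 15 at index 1, swap → [4, -8, 27, 15, 22, 32, 38, 43, 16]
-8 < parent 4 at index 0, swap → [-8, 4, 27, 15, 22, 32, 38, 43, 16]

[-8, 4, 27, 15, 22, 32, 38, 43, 16]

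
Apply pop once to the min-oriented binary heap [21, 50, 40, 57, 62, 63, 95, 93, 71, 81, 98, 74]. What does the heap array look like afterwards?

remove root 21; move last element 74 to root → [74, 50, 40, 57, 62, 63, 95, 93, 71, 81, 98]
74 vs smaller child 40 at index 2, swap → [40, 50, 74, 57, 62, 63, 95, 93, 71, 81, 98]
74 vs smaller child 63 at index 5, swap → [40, 50, 63, 57, 62, 74, 95, 93, 71, 81, 98]

[40, 50, 63, 57, 62, 74, 95, 93, 71, 81, 98]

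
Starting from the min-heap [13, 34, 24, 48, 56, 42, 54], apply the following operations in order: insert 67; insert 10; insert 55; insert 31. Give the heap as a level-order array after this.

insert 67:
  append 67 at index 7 → [13, 34, 24, 48, 56, 42, 54, 67] (no swap needed)
insert 10:
  append 10 at index 8 → [13, 34, 24, 48, 56, 42, 54, 67, 10]
  10 < parent 48 at index 3, swap → [13, 34, 24, 10, 56, 42, 54, 67, 48]
  10 < parent 34 at index 1, swap → [13, 10, 24, 34, 56, 42, 54, 67, 48]
  10 < parent 13 at index 0, swap → [10, 13, 24, 34, 56, 42, 54, 67, 48]
insert 55:
  append 55 at index 9 → [10, 13, 24, 34, 56, 42, 54, 67, 48, 55]
  55 < parent 56 at index 4, swap → [10, 13, 24, 34, 55, 42, 54, 67, 48, 56]
insert 31:
  append 31 at index 10 → [10, 13, 24, 34, 55, 42, 54, 67, 48, 56, 31]
  31 < parent 55 at index 4, swap → [10, 13, 24, 34, 31, 42, 54, 67, 48, 56, 55]

[10, 13, 24, 34, 31, 42, 54, 67, 48, 56, 55]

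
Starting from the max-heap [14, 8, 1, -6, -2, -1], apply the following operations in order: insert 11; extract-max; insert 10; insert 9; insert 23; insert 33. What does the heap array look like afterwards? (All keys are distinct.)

[33, 23, 10, 9, 11, -1, 1, -6, 8, -2]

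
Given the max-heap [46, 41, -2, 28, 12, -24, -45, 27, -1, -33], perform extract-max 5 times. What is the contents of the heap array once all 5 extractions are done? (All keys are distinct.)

[-1, -24, -2, -45, -33]

extract-max #1 returns 46:
  remove root 46; move last element -33 to root → [-33, 41, -2, 28, 12, -24, -45, 27, -1]
  -33 vs larger child 41 at index 1, swap → [41, -33, -2, 28, 12, -24, -45, 27, -1]
  -33 vs larger child 28 at index 3, swap → [41, 28, -2, -33, 12, -24, -45, 27, -1]
  -33 vs larger child 27 at index 7, swap → [41, 28, -2, 27, 12, -24, -45, -33, -1]
extract-max #2 returns 41:
  remove root 41; move last element -1 to root → [-1, 28, -2, 27, 12, -24, -45, -33]
  -1 vs larger child 28 at index 1, swap → [28, -1, -2, 27, 12, -24, -45, -33]
  -1 vs larger child 27 at index 3, swap → [28, 27, -2, -1, 12, -24, -45, -33]
extract-max #3 returns 28:
  remove root 28; move last element -33 to root → [-33, 27, -2, -1, 12, -24, -45]
  -33 vs larger child 27 at index 1, swap → [27, -33, -2, -1, 12, -24, -45]
  -33 vs larger child 12 at index 4, swap → [27, 12, -2, -1, -33, -24, -45]
extract-max #4 returns 27:
  remove root 27; move last element -45 to root → [-45, 12, -2, -1, -33, -24]
  -45 vs larger child 12 at index 1, swap → [12, -45, -2, -1, -33, -24]
  -45 vs larger child -1 at index 3, swap → [12, -1, -2, -45, -33, -24]
extract-max #5 returns 12:
  remove root 12; move last element -24 to root → [-24, -1, -2, -45, -33]
  -24 vs larger child -1 at index 1, swap → [-1, -24, -2, -45, -33]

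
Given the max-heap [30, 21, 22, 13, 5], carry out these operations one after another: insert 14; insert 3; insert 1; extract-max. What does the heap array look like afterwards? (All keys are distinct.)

[22, 21, 14, 13, 5, 1, 3]

insert 14:
  append 14 at index 5 → [30, 21, 22, 13, 5, 14] (no swap needed)
insert 3:
  append 3 at index 6 → [30, 21, 22, 13, 5, 14, 3] (no swap needed)
insert 1:
  append 1 at index 7 → [30, 21, 22, 13, 5, 14, 3, 1] (no swap needed)
extract-max → returns 30:
  remove root 30; move last element 1 to root → [1, 21, 22, 13, 5, 14, 3]
  1 vs larger child 22 at index 2, swap → [22, 21, 1, 13, 5, 14, 3]
  1 vs larger child 14 at index 5, swap → [22, 21, 14, 13, 5, 1, 3]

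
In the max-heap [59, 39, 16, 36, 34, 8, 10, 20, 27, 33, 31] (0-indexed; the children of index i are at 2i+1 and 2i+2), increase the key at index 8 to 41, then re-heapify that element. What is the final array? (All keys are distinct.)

set index 8 from 27 to 41 → [59, 39, 16, 36, 34, 8, 10, 20, 41, 33, 31]
41 > parent 36 at index 3, swap → [59, 39, 16, 41, 34, 8, 10, 20, 36, 33, 31]
41 > parent 39 at index 1, swap → [59, 41, 16, 39, 34, 8, 10, 20, 36, 33, 31]

[59, 41, 16, 39, 34, 8, 10, 20, 36, 33, 31]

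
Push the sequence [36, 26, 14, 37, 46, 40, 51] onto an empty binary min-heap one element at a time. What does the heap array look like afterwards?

[14, 36, 26, 37, 46, 40, 51]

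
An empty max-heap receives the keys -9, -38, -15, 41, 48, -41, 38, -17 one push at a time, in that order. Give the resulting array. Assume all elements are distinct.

[48, 41, 38, -17, -9, -41, -15, -38]

Insert -9:
  append -9 at index 0 → [-9] (no swap needed)
Insert -38:
  append -38 at index 1 → [-9, -38] (no swap needed)
Insert -15:
  append -15 at index 2 → [-9, -38, -15] (no swap needed)
Insert 41:
  append 41 at index 3 → [-9, -38, -15, 41]
  41 > parent -38 at index 1, swap → [-9, 41, -15, -38]
  41 > parent -9 at index 0, swap → [41, -9, -15, -38]
Insert 48:
  append 48 at index 4 → [41, -9, -15, -38, 48]
  48 > parent -9 at index 1, swap → [41, 48, -15, -38, -9]
  48 > parent 41 at index 0, swap → [48, 41, -15, -38, -9]
Insert -41:
  append -41 at index 5 → [48, 41, -15, -38, -9, -41] (no swap needed)
Insert 38:
  append 38 at index 6 → [48, 41, -15, -38, -9, -41, 38]
  38 > parent -15 at index 2, swap → [48, 41, 38, -38, -9, -41, -15]
Insert -17:
  append -17 at index 7 → [48, 41, 38, -38, -9, -41, -15, -17]
  -17 > parent -38 at index 3, swap → [48, 41, 38, -17, -9, -41, -15, -38]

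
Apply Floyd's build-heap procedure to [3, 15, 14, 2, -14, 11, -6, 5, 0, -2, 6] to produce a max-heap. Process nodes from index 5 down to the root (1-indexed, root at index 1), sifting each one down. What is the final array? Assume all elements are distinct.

[15, 6, 14, 5, 3, 11, -6, 2, 0, -2, -14]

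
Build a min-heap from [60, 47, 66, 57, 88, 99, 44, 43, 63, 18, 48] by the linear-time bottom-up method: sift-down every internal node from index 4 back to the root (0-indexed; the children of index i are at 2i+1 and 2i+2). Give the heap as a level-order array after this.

sift down from index 4:
  88 vs smaller child 18 at index 9, swap → [60, 47, 66, 57, 18, 99, 44, 43, 63, 88, 48]
sift down from index 3:
  57 vs smaller child 43 at index 7, swap → [60, 47, 66, 43, 18, 99, 44, 57, 63, 88, 48]
sift down from index 2:
  66 vs smaller child 44 at index 6, swap → [60, 47, 44, 43, 18, 99, 66, 57, 63, 88, 48]
sift down from index 1:
  47 vs smaller child 18 at index 4, swap → [60, 18, 44, 43, 47, 99, 66, 57, 63, 88, 48]
sift down from index 0:
  60 vs smaller child 18 at index 1, swap → [18, 60, 44, 43, 47, 99, 66, 57, 63, 88, 48]
  60 vs smaller child 43 at index 3, swap → [18, 43, 44, 60, 47, 99, 66, 57, 63, 88, 48]
  60 vs smaller child 57 at index 7, swap → [18, 43, 44, 57, 47, 99, 66, 60, 63, 88, 48]

[18, 43, 44, 57, 47, 99, 66, 60, 63, 88, 48]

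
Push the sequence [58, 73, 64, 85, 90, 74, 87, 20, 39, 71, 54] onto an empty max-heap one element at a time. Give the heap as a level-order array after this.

[90, 85, 87, 58, 73, 64, 74, 20, 39, 71, 54]

Insert 58:
  append 58 at index 0 → [58] (no swap needed)
Insert 73:
  append 73 at index 1 → [58, 73]
  73 > parent 58 at index 0, swap → [73, 58]
Insert 64:
  append 64 at index 2 → [73, 58, 64] (no swap needed)
Insert 85:
  append 85 at index 3 → [73, 58, 64, 85]
  85 > parent 58 at index 1, swap → [73, 85, 64, 58]
  85 > parent 73 at index 0, swap → [85, 73, 64, 58]
Insert 90:
  append 90 at index 4 → [85, 73, 64, 58, 90]
  90 > parent 73 at index 1, swap → [85, 90, 64, 58, 73]
  90 > parent 85 at index 0, swap → [90, 85, 64, 58, 73]
Insert 74:
  append 74 at index 5 → [90, 85, 64, 58, 73, 74]
  74 > parent 64 at index 2, swap → [90, 85, 74, 58, 73, 64]
Insert 87:
  append 87 at index 6 → [90, 85, 74, 58, 73, 64, 87]
  87 > parent 74 at index 2, swap → [90, 85, 87, 58, 73, 64, 74]
Insert 20:
  append 20 at index 7 → [90, 85, 87, 58, 73, 64, 74, 20] (no swap needed)
Insert 39:
  append 39 at index 8 → [90, 85, 87, 58, 73, 64, 74, 20, 39] (no swap needed)
Insert 71:
  append 71 at index 9 → [90, 85, 87, 58, 73, 64, 74, 20, 39, 71] (no swap needed)
Insert 54:
  append 54 at index 10 → [90, 85, 87, 58, 73, 64, 74, 20, 39, 71, 54] (no swap needed)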